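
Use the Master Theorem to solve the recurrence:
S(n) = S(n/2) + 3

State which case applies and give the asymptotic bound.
Master Theorem template: S(n) = a·S(n/b) + f(n).
Here: a=1, b=2, f(n)=3
Compute log_b(a) = log_2(1) = 0.
f(n) = 3 = Θ(1). Case 2: S(n) = Θ(log n).

Case 2: S(n) = Θ(log n)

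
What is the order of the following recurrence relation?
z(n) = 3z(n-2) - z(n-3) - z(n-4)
The order is the largest lag k for which z(n-k) appears. Here the deepest term is z(n-4), so the order is 4.

Order 4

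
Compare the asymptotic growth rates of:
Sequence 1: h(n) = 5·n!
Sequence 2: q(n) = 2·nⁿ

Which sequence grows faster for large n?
Comparing growth rates:
Growth-rate hierarchy: log n ≺ any polynomial ≺ any exponential cⁿ (c>1) ≺ n! ≺ nⁿ.
super-exponential nⁿ dominates factorial asymptotically.

q(n) grows faster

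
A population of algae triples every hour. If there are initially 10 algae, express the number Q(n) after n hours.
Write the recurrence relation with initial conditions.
Each hour multiplies the count by 3, so the count after n hours depends only on the count after n-1 hours: Q(n) = 3 × Q(n-1). The starting count gives Q(0) = 10.
Unrolling n times gives the closed form Q(n) = 10 × 3ⁿ.

Q(n) = 3 × Q(n-1), Q(0) = 10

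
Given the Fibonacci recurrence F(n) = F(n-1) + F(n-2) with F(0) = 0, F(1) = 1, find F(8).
Computing the sequence terms:
0, 1, 1, 2, 3, 5, 8, 13, 21

21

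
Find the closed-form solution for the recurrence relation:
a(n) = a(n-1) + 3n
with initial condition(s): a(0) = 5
Recurrence: a(n) = a(n-1) + 3n, initial: a(0) = 5.
Telescoping: a(n) = a(0) + 3·Σᵢ₌₁ⁿ i = 5 + 3·n(n+1)/2.

a(n) = 3·n(n+1)/2 + 5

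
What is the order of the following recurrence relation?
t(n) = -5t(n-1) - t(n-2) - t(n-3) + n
The order is the largest lag k for which t(n-k) appears. Here the deepest term is t(n-3) (the n term is non-homogeneous and does not affect the order), so the order is 3.

Order 3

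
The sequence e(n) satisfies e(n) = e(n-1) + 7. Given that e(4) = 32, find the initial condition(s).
e(4) = e(0) + 4·7, so e(0) = 32 - 28 = 4.

e(0) = 4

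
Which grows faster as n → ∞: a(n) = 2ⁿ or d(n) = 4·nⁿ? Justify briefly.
Comparing growth rates:
Growth-rate hierarchy: log n ≺ any polynomial ≺ any exponential cⁿ (c>1) ≺ n! ≺ nⁿ.
super-exponential nⁿ dominates exponential base 2 asymptotically.

d(n) grows faster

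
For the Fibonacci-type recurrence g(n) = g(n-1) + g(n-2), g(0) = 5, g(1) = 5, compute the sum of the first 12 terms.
Computing the sequence terms: 5, 5, 10, 15, 25, 40, 65, 105, 170, 275, 445, 720
Adding these values together:

1880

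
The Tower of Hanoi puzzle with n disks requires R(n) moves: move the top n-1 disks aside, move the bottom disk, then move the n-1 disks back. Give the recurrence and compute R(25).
Moving n disks = move the top n-1 disks aside (R(n-1) moves) + move the largest disk (1 move) + move the n-1 disks back on top (R(n-1) moves), so R(n) = 2R(n-1) + 1, with R(1) = 1 (a single disk takes one move).
First terms: 1, 3, 7, 15, 31, 63, … — each is one less than a power of 2. Indeed R(n) + 1 = 2(R(n-1) + 1) with R(1) + 1 = 2, so R(n) + 1 = 2ⁿ and R(n) = 2ⁿ - 1.
Hence R(25) = 2^25 - 1 = 33554432 - 1 = 33554431.

R(n) = 2R(n-1) + 1, R(1) = 1; R(25) = 33554431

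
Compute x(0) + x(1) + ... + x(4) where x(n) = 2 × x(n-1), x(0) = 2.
Computing the sequence terms: 2, 4, 8, 16, 32
Adding these values together:

62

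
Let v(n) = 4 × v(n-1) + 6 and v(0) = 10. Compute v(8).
Computing step by step:
v(0) = 10
v(1) = 4 × 10 + 6 = 46
v(2) = 4 × 46 + 6 = 190
v(3) = 4 × 190 + 6 = 766
v(4) = 4 × 766 + 6 = 3070
v(5) = 4 × 3070 + 6 = 12286
v(6) = 4 × 12286 + 6 = 49150
v(7) = 4 × 49150 + 6 = 196606
v(8) = 4 × 196606 + 6 = 786430

786430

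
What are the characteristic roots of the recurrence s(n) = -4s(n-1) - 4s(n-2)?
Substitute s(n) = rⁿ and divide through by rⁿ⁻²: r² + 4r + 4 = 0
Factor: (r + 2)² = 0, so r = -2 (double root).
General solution: s(n) = (A + Bn)·(-2)ⁿ

Characteristic: r² + 4r + 4 = 0, Roots: r = -2 (double root)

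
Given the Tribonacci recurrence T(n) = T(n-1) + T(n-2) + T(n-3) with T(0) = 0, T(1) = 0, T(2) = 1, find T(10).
Computing the sequence terms:
0, 0, 1, 1, 2, 4, 7, 13, 24, 44, 81

81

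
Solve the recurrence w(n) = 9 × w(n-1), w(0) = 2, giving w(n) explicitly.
Recurrence: w(n) = 9 × w(n-1), initial: w(0) = 2.
Each term is 9 times the previous, so this is geometric with ratio 9. After n steps: w(n) = w(0)·9ⁿ = 2·9ⁿ.

w(n) = 2·9ⁿ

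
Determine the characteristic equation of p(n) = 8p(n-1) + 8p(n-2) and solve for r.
Substitute p(n) = rⁿ and divide through by rⁿ⁻²: r² - 8r - 8 = 0
Discriminant: 8² + 4·8 = 96, not a perfect square, so by the quadratic formula r = (8 ± √96)/2.
General solution: p(n) = A·r₁ⁿ + B·r₂ⁿ where r₁,r₂ = (8 ± √96)/2

Characteristic: r² - 8r - 8 = 0, Roots: r = (8 ± √96)/2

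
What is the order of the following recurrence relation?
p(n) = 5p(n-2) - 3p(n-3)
The order is the largest lag k for which p(n-k) appears. Here the deepest term is p(n-3), so the order is 3.

Order 3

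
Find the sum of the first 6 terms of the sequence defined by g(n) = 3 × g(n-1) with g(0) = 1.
Computing the sequence terms: 1, 3, 9, 27, 81, 243
Adding these values together:

364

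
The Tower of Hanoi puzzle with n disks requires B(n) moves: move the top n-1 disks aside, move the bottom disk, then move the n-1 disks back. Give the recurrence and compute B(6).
Moving n disks = move the top n-1 disks aside (B(n-1) moves) + move the largest disk (1 move) + move the n-1 disks back on top (B(n-1) moves), so B(n) = 2B(n-1) + 1, with B(1) = 1 (a single disk takes one move).
First terms: 1, 3, 7, 15, 31, 63, … — each is one less than a power of 2. Indeed B(n) + 1 = 2(B(n-1) + 1) with B(1) + 1 = 2, so B(n) + 1 = 2ⁿ and B(n) = 2ⁿ - 1.
Hence B(6) = 2^6 - 1 = 64 - 1 = 63.

B(n) = 2B(n-1) + 1, B(1) = 1; B(6) = 63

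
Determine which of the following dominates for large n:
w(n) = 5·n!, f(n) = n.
Comparing growth rates:
Growth-rate hierarchy: log n ≺ any polynomial ≺ any exponential cⁿ (c>1) ≺ n! ≺ nⁿ.
factorial dominates polynomial degree 1 asymptotically.

w(n) grows faster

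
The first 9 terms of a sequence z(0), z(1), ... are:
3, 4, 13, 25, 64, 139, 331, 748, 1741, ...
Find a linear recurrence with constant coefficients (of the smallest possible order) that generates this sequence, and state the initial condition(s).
Look for the lowest-order linear relation among consecutive terms.
Observation: z(n) - 1·z(n-1) - (3)·z(n-2) = 0 holds for the shown terms, and no order-1 relation z(n) = α·z(n-1) + β fits.
Check at n=3: 1·13 + (3)·4 = 25. ✓

z(n) = z(n-1) + 3z(n-2), z(0) = 3, z(1) = 4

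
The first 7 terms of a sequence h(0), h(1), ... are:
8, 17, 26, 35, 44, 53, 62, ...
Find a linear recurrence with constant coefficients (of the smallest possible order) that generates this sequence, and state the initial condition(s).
Look for the lowest-order linear relation among consecutive terms.
Observation: consecutive differences are constant (= 9).
Check at n=2: 1·17 + 9 = 26. ✓

h(n) = h(n-1) + 9, h(0) = 8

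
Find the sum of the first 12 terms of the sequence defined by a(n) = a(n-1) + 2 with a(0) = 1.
Computing the sequence terms: 1, 3, 5, 7, 9, 11, 13, 15, 17, 19, 21, 23
Adding these values together:

144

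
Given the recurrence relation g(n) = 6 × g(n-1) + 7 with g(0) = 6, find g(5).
Computing step by step:
g(0) = 6
g(1) = 6 × 6 + 7 = 43
g(2) = 6 × 43 + 7 = 265
g(3) = 6 × 265 + 7 = 1597
g(4) = 6 × 1597 + 7 = 9589
g(5) = 6 × 9589 + 7 = 57541

57541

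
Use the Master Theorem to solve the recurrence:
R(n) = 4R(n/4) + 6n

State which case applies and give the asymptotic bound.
Master Theorem template: R(n) = a·R(n/b) + f(n).
Here: a=4, b=4, f(n)=6n
Compute log_b(a) = log_4(4) = 1.
f(n) = 6n = Θ(n). Case 2: R(n) = Θ(n log n).

Case 2: R(n) = Θ(n log n)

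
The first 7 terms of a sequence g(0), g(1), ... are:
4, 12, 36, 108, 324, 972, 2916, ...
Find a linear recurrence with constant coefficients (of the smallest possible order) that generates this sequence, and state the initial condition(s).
Look for the lowest-order linear relation among consecutive terms.
Observation: each term is 3× the previous.
Check at n=2: 3·12 = 36. ✓

g(n) = 3 × g(n-1), g(0) = 4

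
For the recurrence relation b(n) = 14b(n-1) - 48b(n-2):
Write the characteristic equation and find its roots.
Substitute b(n) = rⁿ and divide through by rⁿ⁻²: r² - 14r + 48 = 0
Factor: (r - 6)(r - 8) = 0, so r = 6, 8.
General solution: b(n) = A·6ⁿ + B·8ⁿ

Characteristic: r² - 14r + 48 = 0, Roots: r = 6, 8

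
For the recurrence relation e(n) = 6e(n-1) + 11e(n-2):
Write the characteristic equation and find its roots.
Substitute e(n) = rⁿ and divide through by rⁿ⁻²: r² - 6r - 11 = 0
Discriminant: 6² + 4·11 = 80, not a perfect square, so by the quadratic formula r = (6 ± √80)/2.
General solution: e(n) = A·r₁ⁿ + B·r₂ⁿ where r₁,r₂ = (6 ± √80)/2

Characteristic: r² - 6r - 11 = 0, Roots: r = (6 ± √80)/2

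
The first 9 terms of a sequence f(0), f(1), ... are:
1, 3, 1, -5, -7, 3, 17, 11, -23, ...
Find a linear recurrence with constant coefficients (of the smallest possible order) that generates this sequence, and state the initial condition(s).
Look for the lowest-order linear relation among consecutive terms.
Observation: f(n) - 1·f(n-1) - (-2)·f(n-2) = 0 holds for the shown terms, and no order-1 relation f(n) = α·f(n-1) + β fits.
Check at n=3: 1·1 + (-2)·3 = -5. ✓

f(n) = f(n-1) - 2f(n-2), f(0) = 1, f(1) = 3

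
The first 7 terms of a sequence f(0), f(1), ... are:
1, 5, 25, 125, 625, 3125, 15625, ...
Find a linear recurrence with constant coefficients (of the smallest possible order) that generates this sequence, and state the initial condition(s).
Look for the lowest-order linear relation among consecutive terms.
Observation: each term is 5× the previous.
Check at n=2: 5·5 = 25. ✓

f(n) = 5 × f(n-1), f(0) = 1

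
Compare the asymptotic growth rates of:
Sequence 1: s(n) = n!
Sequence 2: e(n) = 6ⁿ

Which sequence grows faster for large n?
Comparing growth rates:
Growth-rate hierarchy: log n ≺ any polynomial ≺ any exponential cⁿ (c>1) ≺ n! ≺ nⁿ.
factorial dominates exponential base 6 asymptotically.

s(n) grows faster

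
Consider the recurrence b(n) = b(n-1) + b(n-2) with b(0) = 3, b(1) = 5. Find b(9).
Computing the sequence terms:
3, 5, 8, 13, 21, 34, 55, 89, 144, 233

233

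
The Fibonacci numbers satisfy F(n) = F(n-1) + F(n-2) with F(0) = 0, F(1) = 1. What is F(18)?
Computing the sequence terms:
0, 1, 1, 2, 3, 5, 8, 13, 21, 34, 55, 89, 144, 233, 377, 610, 987, 1597, 2584

2584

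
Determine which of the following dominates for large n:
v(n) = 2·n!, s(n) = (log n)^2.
Comparing growth rates:
Growth-rate hierarchy: log n ≺ any polynomial ≺ any exponential cⁿ (c>1) ≺ n! ≺ nⁿ.
factorial dominates polylogarithmic (log n)^2 asymptotically.

v(n) grows faster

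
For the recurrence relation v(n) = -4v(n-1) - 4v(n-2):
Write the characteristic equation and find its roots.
Substitute v(n) = rⁿ and divide through by rⁿ⁻²: r² + 4r + 4 = 0
Factor: (r + 2)² = 0, so r = -2 (double root).
General solution: v(n) = (A + Bn)·(-2)ⁿ

Characteristic: r² + 4r + 4 = 0, Roots: r = -2 (double root)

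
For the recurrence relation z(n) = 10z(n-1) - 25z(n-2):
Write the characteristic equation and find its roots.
Substitute z(n) = rⁿ and divide through by rⁿ⁻²: r² - 10r + 25 = 0
Factor: (r - 5)² = 0, so r = 5 (double root).
General solution: z(n) = (A + Bn)·5ⁿ

Characteristic: r² - 10r + 25 = 0, Roots: r = 5 (double root)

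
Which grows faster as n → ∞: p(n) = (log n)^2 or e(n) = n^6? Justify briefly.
Comparing growth rates:
Growth-rate hierarchy: log n ≺ any polynomial ≺ any exponential cⁿ (c>1) ≺ n! ≺ nⁿ.
polynomial degree 6 dominates polylogarithmic (log n)^2 asymptotically.

e(n) grows faster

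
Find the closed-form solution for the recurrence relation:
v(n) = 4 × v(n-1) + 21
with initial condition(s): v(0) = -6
Recurrence: v(n) = 4 × v(n-1) + 21, initial: v(0) = -6.
Try v(n) = A·4ⁿ + C. Substituting: A·4ⁿ + C = 4(A·4ⁿ⁻¹ + C) + 21 = A·4ⁿ + 4C + 21, so C = 4C + 21, giving C = -7. Then v(0) = A - 7 = -6 gives A = 1.

v(n) = 4ⁿ - 7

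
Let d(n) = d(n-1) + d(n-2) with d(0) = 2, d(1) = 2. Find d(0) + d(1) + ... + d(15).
Computing the sequence terms: 2, 2, 4, 6, 10, 16, 26, 42, 68, 110, 178, 288, 466, 754, 1220, 1974
Adding these values together:

5166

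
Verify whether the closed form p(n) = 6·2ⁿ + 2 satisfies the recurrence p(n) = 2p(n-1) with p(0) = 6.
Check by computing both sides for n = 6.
From the recurrence with p(0) = 6:
  p(0) = 6, p(1) = 12, p(2) = 24, p(3) = 48, p(4) = 96, p(5) = 192, p(6) = 384
  so the recurrence gives p(6) = 384.
From the proposed closed form p(n) = 6·2ⁿ + 2:
  p(6) = 386.
The recurrence gives 384 but the closed form gives 386, so the closed form does not satisfy the recurrence.

No, the closed form is incorrect.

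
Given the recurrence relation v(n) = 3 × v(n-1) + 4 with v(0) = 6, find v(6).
Computing step by step:
v(0) = 6
v(1) = 3 × 6 + 4 = 22
v(2) = 3 × 22 + 4 = 70
v(3) = 3 × 70 + 4 = 214
v(4) = 3 × 214 + 4 = 646
v(5) = 3 × 646 + 4 = 1942
v(6) = 3 × 1942 + 4 = 5830

5830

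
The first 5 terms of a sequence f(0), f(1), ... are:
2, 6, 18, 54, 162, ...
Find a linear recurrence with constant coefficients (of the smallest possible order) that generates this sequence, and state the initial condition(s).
Look for the lowest-order linear relation among consecutive terms.
Observation: each term is 3× the previous.
Check at n=2: 3·6 = 18. ✓

f(n) = 3 × f(n-1), f(0) = 2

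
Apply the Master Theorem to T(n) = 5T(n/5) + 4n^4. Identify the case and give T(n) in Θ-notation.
Master Theorem template: T(n) = a·T(n/b) + f(n).
Here: a=5, b=5, f(n)=4n^4
Compute log_b(a) = log_5(5) = 1.
f(n) = 4n^4 = Ω(n^(1+ε)) with ε = 3, and the regularity condition holds (a·f(n/b) = (a/b^4)·f(n) with a/b^4 = 5^-3 < 1). Case 3: T(n) = Θ(f(n)) = Θ(n^4).

Case 3: T(n) = Θ(n^4)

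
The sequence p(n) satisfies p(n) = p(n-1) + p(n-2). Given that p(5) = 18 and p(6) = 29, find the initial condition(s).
Work backwards using p(k) = p(k+2) - p(k+1):
p(4) = p(6) - p(5) = 29 - 18 = 11
p(3) = p(5) - p(4) = 18 - 11 = 7
p(2) = p(4) - p(3) = 11 - 7 = 4
p(1) = p(3) - p(2) = 7 - 4 = 3
p(0) = p(2) - p(1) = 4 - 3 = 1

p(0) = 1, p(1) = 3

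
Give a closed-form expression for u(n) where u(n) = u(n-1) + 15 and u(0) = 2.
Recurrence: u(n) = u(n-1) + 15, initial: u(0) = 2.
Each step adds 15, so u(n) = u(0) + 15n = 15n + 2.

u(n) = 15n + 2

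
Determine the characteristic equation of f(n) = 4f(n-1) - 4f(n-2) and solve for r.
Substitute f(n) = rⁿ and divide through by rⁿ⁻²: r² - 4r + 4 = 0
Factor: (r - 2)² = 0, so r = 2 (double root).
General solution: f(n) = (A + Bn)·2ⁿ

Characteristic: r² - 4r + 4 = 0, Roots: r = 2 (double root)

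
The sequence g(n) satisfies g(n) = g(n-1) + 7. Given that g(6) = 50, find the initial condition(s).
g(6) = g(0) + 6·7, so g(0) = 50 - 42 = 8.

g(0) = 8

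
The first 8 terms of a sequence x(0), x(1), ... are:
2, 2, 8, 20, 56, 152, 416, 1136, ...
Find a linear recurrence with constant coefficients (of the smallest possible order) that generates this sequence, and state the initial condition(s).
Look for the lowest-order linear relation among consecutive terms.
Observation: x(n) - 2·x(n-1) - (2)·x(n-2) = 0 holds for the shown terms, and no order-1 relation x(n) = α·x(n-1) + β fits.
Check at n=3: 2·8 + (2)·2 = 20. ✓

x(n) = 2x(n-1) + 2x(n-2), x(0) = 2, x(1) = 2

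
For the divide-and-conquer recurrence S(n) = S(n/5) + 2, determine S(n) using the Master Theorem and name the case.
Master Theorem template: S(n) = a·S(n/b) + f(n).
Here: a=1, b=5, f(n)=2
Compute log_b(a) = log_5(1) = 0.
f(n) = 2 = Θ(1). Case 2: S(n) = Θ(log n).

Case 2: S(n) = Θ(log n)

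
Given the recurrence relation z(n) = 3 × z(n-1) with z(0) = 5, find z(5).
Computing step by step:
z(0) = 5
z(1) = 3 × 5 = 15
z(2) = 3 × 15 = 45
z(3) = 3 × 45 = 135
z(4) = 3 × 135 = 405
z(5) = 3 × 405 = 1215

1215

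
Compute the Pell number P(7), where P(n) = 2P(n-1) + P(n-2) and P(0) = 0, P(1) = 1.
Computing the sequence terms:
0, 1, 2, 5, 12, 29, 70, 169

169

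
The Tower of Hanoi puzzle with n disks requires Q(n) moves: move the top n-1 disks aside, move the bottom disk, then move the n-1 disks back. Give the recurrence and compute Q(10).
Moving n disks = move the top n-1 disks aside (Q(n-1) moves) + move the largest disk (1 move) + move the n-1 disks back on top (Q(n-1) moves), so Q(n) = 2Q(n-1) + 1, with Q(1) = 1 (a single disk takes one move).
First terms: 1, 3, 7, 15, 31, 63, … — each is one less than a power of 2. Indeed Q(n) + 1 = 2(Q(n-1) + 1) with Q(1) + 1 = 2, so Q(n) + 1 = 2ⁿ and Q(n) = 2ⁿ - 1.
Hence Q(10) = 2^10 - 1 = 1024 - 1 = 1023.

Q(n) = 2Q(n-1) + 1, Q(1) = 1; Q(10) = 1023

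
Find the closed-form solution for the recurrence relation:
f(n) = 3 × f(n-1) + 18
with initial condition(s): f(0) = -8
Recurrence: f(n) = 3 × f(n-1) + 18, initial: f(0) = -8.
Try f(n) = A·3ⁿ + C. Substituting: A·3ⁿ + C = 3(A·3ⁿ⁻¹ + C) + 18 = A·3ⁿ + 3C + 18, so C = 3C + 18, giving C = -9. Then f(0) = A - 9 = -8 gives A = 1.

f(n) = 3ⁿ - 9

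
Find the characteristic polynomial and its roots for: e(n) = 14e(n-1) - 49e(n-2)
Substitute e(n) = rⁿ and divide through by rⁿ⁻²: r² - 14r + 49 = 0
Factor: (r - 7)² = 0, so r = 7 (double root).
General solution: e(n) = (A + Bn)·7ⁿ

Characteristic: r² - 14r + 49 = 0, Roots: r = 7 (double root)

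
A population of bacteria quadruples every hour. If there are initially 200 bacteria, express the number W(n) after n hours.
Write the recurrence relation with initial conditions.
Each hour multiplies the count by 4, so the count after n hours depends only on the count after n-1 hours: W(n) = 4 × W(n-1). The starting count gives W(0) = 200.
Unrolling n times gives the closed form W(n) = 200 × 4ⁿ.

W(n) = 4 × W(n-1), W(0) = 200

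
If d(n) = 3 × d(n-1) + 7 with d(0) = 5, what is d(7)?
Computing step by step:
d(0) = 5
d(1) = 3 × 5 + 7 = 22
d(2) = 3 × 22 + 7 = 73
d(3) = 3 × 73 + 7 = 226
d(4) = 3 × 226 + 7 = 685
d(5) = 3 × 685 + 7 = 2062
d(6) = 3 × 2062 + 7 = 6193
d(7) = 3 × 6193 + 7 = 18586

18586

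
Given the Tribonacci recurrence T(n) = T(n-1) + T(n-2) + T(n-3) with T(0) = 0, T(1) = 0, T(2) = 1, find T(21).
Computing the sequence terms:
0, 0, 1, 1, 2, 4, 7, 13, 24, 44, 81, 149, 274, 504, 927, 1705, 3136, 5768, 10609, 19513, 35890, 66012

66012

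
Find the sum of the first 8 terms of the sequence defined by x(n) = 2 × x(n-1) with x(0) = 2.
Computing the sequence terms: 2, 4, 8, 16, 32, 64, 128, 256
Adding these values together:

510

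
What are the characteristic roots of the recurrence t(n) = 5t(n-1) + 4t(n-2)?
Substitute t(n) = rⁿ and divide through by rⁿ⁻²: r² - 5r - 4 = 0
Discriminant: 5² + 4·4 = 41, not a perfect square, so by the quadratic formula r = (5 ± √41)/2.
General solution: t(n) = A·r₁ⁿ + B·r₂ⁿ where r₁,r₂ = (5 ± √41)/2

Characteristic: r² - 5r - 4 = 0, Roots: r = (5 ± √41)/2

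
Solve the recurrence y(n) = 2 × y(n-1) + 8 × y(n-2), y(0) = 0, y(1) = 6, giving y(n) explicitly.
Recurrence: y(n) = 2 × y(n-1) + 8 × y(n-2), initial: y(0) = 0, y(1) = 6.
Characteristic equation: r² - 2r - 8 = 0, which factors as (r - 4)(r + 2) = 0, so r = 4, -2. General solution y(n) = A·4ⁿ + B·(-2)ⁿ. From y(0) = 0: A + B = 0. From y(1) = 6: 4A - 2B = 6. Solving gives A = 1, B = -1.

y(n) = 4ⁿ - (-2)ⁿ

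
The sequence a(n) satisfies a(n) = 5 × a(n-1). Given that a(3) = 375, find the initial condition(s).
In general a(n) = 5ⁿ · a(0). At n = 3: a(0) = a(3) / 5^3 = 375 / 125 = 3.

a(0) = 3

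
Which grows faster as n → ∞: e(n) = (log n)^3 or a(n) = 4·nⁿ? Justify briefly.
Comparing growth rates:
Growth-rate hierarchy: log n ≺ any polynomial ≺ any exponential cⁿ (c>1) ≺ n! ≺ nⁿ.
super-exponential nⁿ dominates polylogarithmic (log n)^3 asymptotically.

a(n) grows faster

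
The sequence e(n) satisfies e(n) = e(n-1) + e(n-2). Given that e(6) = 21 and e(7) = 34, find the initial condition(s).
Work backwards using e(k) = e(k+2) - e(k+1):
e(5) = e(7) - e(6) = 34 - 21 = 13
e(4) = e(6) - e(5) = 21 - 13 = 8
e(3) = e(5) - e(4) = 13 - 8 = 5
e(2) = e(4) - e(3) = 8 - 5 = 3
e(1) = e(3) - e(2) = 5 - 3 = 2
e(0) = e(2) - e(1) = 3 - 2 = 1

e(0) = 1, e(1) = 2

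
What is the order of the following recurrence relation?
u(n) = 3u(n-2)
The order is the largest lag k for which u(n-k) appears. Here the deepest term is u(n-2), so the order is 2.

Order 2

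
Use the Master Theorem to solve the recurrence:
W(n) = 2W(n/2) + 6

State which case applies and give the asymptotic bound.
Master Theorem template: W(n) = a·W(n/b) + f(n).
Here: a=2, b=2, f(n)=6
Compute log_b(a) = log_2(2) = 1.
f(n) = 6 = O(n^(1-ε)) with ε = 1. Case 1: W(n) = Θ(n^log_b(a)) = Θ(n).

Case 1: W(n) = Θ(n)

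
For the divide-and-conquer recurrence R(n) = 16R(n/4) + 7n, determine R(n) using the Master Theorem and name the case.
Master Theorem template: R(n) = a·R(n/b) + f(n).
Here: a=16, b=4, f(n)=7n
Compute log_b(a) = log_4(16) = 2.
f(n) = 7n = O(n^(2-ε)) with ε = 1. Case 1: R(n) = Θ(n^log_b(a)) = Θ(n^2).

Case 1: R(n) = Θ(n^2)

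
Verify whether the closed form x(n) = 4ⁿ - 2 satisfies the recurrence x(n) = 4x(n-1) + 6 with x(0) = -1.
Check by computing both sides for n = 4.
From the recurrence with x(0) = -1:
  x(0) = -1, x(1) = 2, x(2) = 14, x(3) = 62, x(4) = 254
  so the recurrence gives x(4) = 254.
From the proposed closed form x(n) = 4ⁿ - 2:
  x(4) = 254.
Both sides give 254 at n = 4, and the initial condition(s) match, so the closed form is consistent.

Yes, the closed form is correct.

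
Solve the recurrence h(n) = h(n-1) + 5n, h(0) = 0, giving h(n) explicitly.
Recurrence: h(n) = h(n-1) + 5n, initial: h(0) = 0.
Telescoping: h(n) = h(0) + 5·Σᵢ₌₁ⁿ i = 0 + 5·n(n+1)/2.

h(n) = 5·n(n+1)/2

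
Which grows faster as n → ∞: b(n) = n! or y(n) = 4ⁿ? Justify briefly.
Comparing growth rates:
Growth-rate hierarchy: log n ≺ any polynomial ≺ any exponential cⁿ (c>1) ≺ n! ≺ nⁿ.
factorial dominates exponential base 4 asymptotically.

b(n) grows faster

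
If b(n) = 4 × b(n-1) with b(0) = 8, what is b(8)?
Computing step by step:
b(0) = 8
b(1) = 4 × 8 = 32
b(2) = 4 × 32 = 128
b(3) = 4 × 128 = 512
b(4) = 4 × 512 = 2048
b(5) = 4 × 2048 = 8192
b(6) = 4 × 8192 = 32768
b(7) = 4 × 32768 = 131072
b(8) = 4 × 131072 = 524288

524288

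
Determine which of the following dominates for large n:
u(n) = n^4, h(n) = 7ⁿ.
Comparing growth rates:
Growth-rate hierarchy: log n ≺ any polynomial ≺ any exponential cⁿ (c>1) ≺ n! ≺ nⁿ.
exponential base 7 dominates polynomial degree 4 asymptotically.

h(n) grows faster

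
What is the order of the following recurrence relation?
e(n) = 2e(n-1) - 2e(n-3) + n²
The order is the largest lag k for which e(n-k) appears. Here the deepest term is e(n-3) (the n² term is non-homogeneous and does not affect the order), so the order is 3.

Order 3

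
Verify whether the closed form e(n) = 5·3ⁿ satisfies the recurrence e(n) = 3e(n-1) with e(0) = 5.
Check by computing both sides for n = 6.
From the recurrence with e(0) = 5:
  e(0) = 5, e(1) = 15, e(2) = 45, e(3) = 135, e(4) = 405, e(5) = 1215, e(6) = 3645
  so the recurrence gives e(6) = 3645.
From the proposed closed form e(n) = 5·3ⁿ:
  e(6) = 3645.
Both sides give 3645 at n = 6, and the initial condition(s) match, so the closed form is consistent.

Yes, the closed form is correct.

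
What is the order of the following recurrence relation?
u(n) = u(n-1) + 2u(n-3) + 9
The order is the largest lag k for which u(n-k) appears. Here the deepest term is u(n-3) (the 9 term is non-homogeneous and does not affect the order), so the order is 3.

Order 3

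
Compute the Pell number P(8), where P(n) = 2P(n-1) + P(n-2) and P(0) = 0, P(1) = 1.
Computing the sequence terms:
0, 1, 2, 5, 12, 29, 70, 169, 408

408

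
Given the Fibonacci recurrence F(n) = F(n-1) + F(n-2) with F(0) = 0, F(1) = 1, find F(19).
Computing the sequence terms:
0, 1, 1, 2, 3, 5, 8, 13, 21, 34, 55, 89, 144, 233, 377, 610, 987, 1597, 2584, 4181

4181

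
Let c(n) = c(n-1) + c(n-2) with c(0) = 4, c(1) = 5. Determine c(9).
Computing the sequence terms:
4, 5, 9, 14, 23, 37, 60, 97, 157, 254

254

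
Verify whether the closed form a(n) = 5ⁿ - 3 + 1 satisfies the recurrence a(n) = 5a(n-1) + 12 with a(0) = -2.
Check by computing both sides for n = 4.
From the recurrence with a(0) = -2:
  a(0) = -2, a(1) = 2, a(2) = 22, a(3) = 122, a(4) = 622
  so the recurrence gives a(4) = 622.
From the proposed closed form a(n) = 5ⁿ - 3 + 1:
  a(4) = 623.
The recurrence gives 622 but the closed form gives 623, so the closed form does not satisfy the recurrence.

No, the closed form is incorrect.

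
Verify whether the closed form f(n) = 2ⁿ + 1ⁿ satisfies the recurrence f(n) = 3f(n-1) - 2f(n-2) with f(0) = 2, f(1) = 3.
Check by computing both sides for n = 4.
From the recurrence with f(0) = 2, f(1) = 3:
  f(0) = 2, f(1) = 3, f(2) = 5, f(3) = 9, f(4) = 17
  so the recurrence gives f(4) = 17.
From the proposed closed form f(n) = 2ⁿ + 1ⁿ:
  f(4) = 17.
Both sides give 17 at n = 4, and the initial condition(s) match, so the closed form is consistent.

Yes, the closed form is correct.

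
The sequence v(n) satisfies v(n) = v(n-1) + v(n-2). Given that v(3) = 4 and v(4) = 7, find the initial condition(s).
Work backwards using v(k) = v(k+2) - v(k+1):
v(2) = v(4) - v(3) = 7 - 4 = 3
v(1) = v(3) - v(2) = 4 - 3 = 1
v(0) = v(2) - v(1) = 3 - 1 = 2

v(0) = 2, v(1) = 1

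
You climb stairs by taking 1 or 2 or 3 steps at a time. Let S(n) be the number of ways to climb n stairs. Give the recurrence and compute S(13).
Condition on the size of the last step (1 to 3): before it there were n-1, …, n-3 stairs climbed, and these cases are disjoint, so S(n) = S(n-1) + S(n-2) + S(n-3) (order-3 linear recurrence).
Initial conditions by direct count (compositions of i into parts ≤ 3): S(1) = 1; S(2) = 2; S(3) = 4.
Iterating the recurrence: S(4) = 7, S(5) = 13, S(6) = 24, S(7) = 44, S(8) = 81, S(9) = 149, S(10) = 274, S(11) = 504, S(12) = 927, S(13) = 1705.

S(n) = S(n-1) + S(n-2) + S(n-3), S(1) = 1, S(2) = 2, S(3) = 4; S(13) = 1705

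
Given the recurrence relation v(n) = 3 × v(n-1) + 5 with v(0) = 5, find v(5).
Computing step by step:
v(0) = 5
v(1) = 3 × 5 + 5 = 20
v(2) = 3 × 20 + 5 = 65
v(3) = 3 × 65 + 5 = 200
v(4) = 3 × 200 + 5 = 605
v(5) = 3 × 605 + 5 = 1820

1820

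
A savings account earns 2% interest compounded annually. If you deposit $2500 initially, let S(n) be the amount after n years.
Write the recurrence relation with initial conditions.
Each year the balance grows by 2%, i.e. is multiplied by 1 + 2/100 = 1.02, so S(n) = 1.02 × S(n-1). The initial deposit gives S(0) = 2500.
Unrolling gives the closed form S(n) = 2500 × (1.02)ⁿ.

S(n) = 1.02 × S(n-1), S(0) = 2500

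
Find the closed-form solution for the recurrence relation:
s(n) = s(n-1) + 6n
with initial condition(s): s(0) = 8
Recurrence: s(n) = s(n-1) + 6n, initial: s(0) = 8.
Telescoping: s(n) = s(0) + 6·Σᵢ₌₁ⁿ i = 8 + 6·n(n+1)/2.

s(n) = 6·n(n+1)/2 + 8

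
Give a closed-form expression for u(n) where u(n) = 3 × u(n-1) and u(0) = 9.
Recurrence: u(n) = 3 × u(n-1), initial: u(0) = 9.
Each term is 3 times the previous, so this is geometric with ratio 3. After n steps: u(n) = u(0)·3ⁿ = 9·3ⁿ.

u(n) = 9·3ⁿ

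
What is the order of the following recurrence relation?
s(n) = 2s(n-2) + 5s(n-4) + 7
The order is the largest lag k for which s(n-k) appears. Here the deepest term is s(n-4) (the 7 term is non-homogeneous and does not affect the order), so the order is 4.

Order 4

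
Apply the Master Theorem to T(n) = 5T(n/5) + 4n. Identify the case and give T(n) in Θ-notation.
Master Theorem template: T(n) = a·T(n/b) + f(n).
Here: a=5, b=5, f(n)=4n
Compute log_b(a) = log_5(5) = 1.
f(n) = 4n = Θ(n). Case 2: T(n) = Θ(n log n).

Case 2: T(n) = Θ(n log n)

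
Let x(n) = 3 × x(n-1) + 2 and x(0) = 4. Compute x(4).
Computing step by step:
x(0) = 4
x(1) = 3 × 4 + 2 = 14
x(2) = 3 × 14 + 2 = 44
x(3) = 3 × 44 + 2 = 134
x(4) = 3 × 134 + 2 = 404

404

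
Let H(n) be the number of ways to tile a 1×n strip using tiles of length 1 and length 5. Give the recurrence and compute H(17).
Condition on the last tile: it has length 1 (leaving a 1×(n-1) strip) or length 5 (leaving a 1×(n-5) strip), so H(n) = H(n-1) + H(n-5) (order-5 linear recurrence).
For 0 ≤ i < 5 only unit tiles fit, so H(i) = 1.
Iterating the recurrence: H(5) = 2, H(6) = 3, H(7) = 4, H(8) = 5, H(9) = 6, H(10) = 8, H(11) = 11, H(12) = 15, H(13) = 20, H(14) = 26, H(15) = 34, H(16) = 45, H(17) = 60.

H(n) = H(n-1) + H(n-5), with H(i) = 1 for 0 ≤ i < 5; H(17) = 60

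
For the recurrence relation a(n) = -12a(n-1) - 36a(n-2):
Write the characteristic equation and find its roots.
Substitute a(n) = rⁿ and divide through by rⁿ⁻²: r² + 12r + 36 = 0
Factor: (r + 6)² = 0, so r = -6 (double root).
General solution: a(n) = (A + Bn)·(-6)ⁿ

Characteristic: r² + 12r + 36 = 0, Roots: r = -6 (double root)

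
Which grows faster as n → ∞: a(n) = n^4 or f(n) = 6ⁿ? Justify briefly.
Comparing growth rates:
Growth-rate hierarchy: log n ≺ any polynomial ≺ any exponential cⁿ (c>1) ≺ n! ≺ nⁿ.
exponential base 6 dominates polynomial degree 4 asymptotically.

f(n) grows faster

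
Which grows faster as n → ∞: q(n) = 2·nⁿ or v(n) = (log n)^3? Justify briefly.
Comparing growth rates:
Growth-rate hierarchy: log n ≺ any polynomial ≺ any exponential cⁿ (c>1) ≺ n! ≺ nⁿ.
super-exponential nⁿ dominates polylogarithmic (log n)^3 asymptotically.

q(n) grows faster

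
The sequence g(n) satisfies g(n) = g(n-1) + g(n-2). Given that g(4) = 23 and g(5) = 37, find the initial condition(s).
Work backwards using g(k) = g(k+2) - g(k+1):
g(3) = g(5) - g(4) = 37 - 23 = 14
g(2) = g(4) - g(3) = 23 - 14 = 9
g(1) = g(3) - g(2) = 14 - 9 = 5
g(0) = g(2) - g(1) = 9 - 5 = 4

g(0) = 4, g(1) = 5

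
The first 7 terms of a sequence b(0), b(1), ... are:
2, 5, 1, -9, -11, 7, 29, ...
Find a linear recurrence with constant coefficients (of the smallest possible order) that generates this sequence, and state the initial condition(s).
Look for the lowest-order linear relation among consecutive terms.
Observation: b(n) - 1·b(n-1) - (-2)·b(n-2) = 0 holds for the shown terms, and no order-1 relation b(n) = α·b(n-1) + β fits.
Check at n=3: 1·1 + (-2)·5 = -9. ✓

b(n) = b(n-1) - 2b(n-2), b(0) = 2, b(1) = 5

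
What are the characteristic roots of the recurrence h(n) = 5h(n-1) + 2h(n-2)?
Substitute h(n) = rⁿ and divide through by rⁿ⁻²: r² - 5r - 2 = 0
Discriminant: 5² + 4·2 = 33, not a perfect square, so by the quadratic formula r = (5 ± √33)/2.
General solution: h(n) = A·r₁ⁿ + B·r₂ⁿ where r₁,r₂ = (5 ± √33)/2

Characteristic: r² - 5r - 2 = 0, Roots: r = (5 ± √33)/2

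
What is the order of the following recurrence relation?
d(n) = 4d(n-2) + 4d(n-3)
The order is the largest lag k for which d(n-k) appears. Here the deepest term is d(n-3), so the order is 3.

Order 3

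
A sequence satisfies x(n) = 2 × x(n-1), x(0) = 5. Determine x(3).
Computing step by step:
x(0) = 5
x(1) = 2 × 5 = 10
x(2) = 2 × 10 = 20
x(3) = 2 × 20 = 40

40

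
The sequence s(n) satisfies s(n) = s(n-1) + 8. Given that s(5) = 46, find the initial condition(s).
s(5) = s(0) + 5·8, so s(0) = 46 - 40 = 6.

s(0) = 6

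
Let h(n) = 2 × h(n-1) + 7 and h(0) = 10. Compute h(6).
Computing step by step:
h(0) = 10
h(1) = 2 × 10 + 7 = 27
h(2) = 2 × 27 + 7 = 61
h(3) = 2 × 61 + 7 = 129
h(4) = 2 × 129 + 7 = 265
h(5) = 2 × 265 + 7 = 537
h(6) = 2 × 537 + 7 = 1081

1081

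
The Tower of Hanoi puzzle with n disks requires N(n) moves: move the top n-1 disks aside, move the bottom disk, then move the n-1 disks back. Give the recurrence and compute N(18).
Moving n disks = move the top n-1 disks aside (N(n-1) moves) + move the largest disk (1 move) + move the n-1 disks back on top (N(n-1) moves), so N(n) = 2N(n-1) + 1, with N(1) = 1 (a single disk takes one move).
First terms: 1, 3, 7, 15, 31, 63, … — each is one less than a power of 2. Indeed N(n) + 1 = 2(N(n-1) + 1) with N(1) + 1 = 2, so N(n) + 1 = 2ⁿ and N(n) = 2ⁿ - 1.
Hence N(18) = 2^18 - 1 = 262144 - 1 = 262143.

N(n) = 2N(n-1) + 1, N(1) = 1; N(18) = 262143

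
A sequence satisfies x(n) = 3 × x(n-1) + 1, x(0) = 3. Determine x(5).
Computing step by step:
x(0) = 3
x(1) = 3 × 3 + 1 = 10
x(2) = 3 × 10 + 1 = 31
x(3) = 3 × 31 + 1 = 94
x(4) = 3 × 94 + 1 = 283
x(5) = 3 × 283 + 1 = 850

850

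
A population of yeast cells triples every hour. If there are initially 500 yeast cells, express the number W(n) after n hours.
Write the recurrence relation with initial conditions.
Each hour multiplies the count by 3, so the count after n hours depends only on the count after n-1 hours: W(n) = 3 × W(n-1). The starting count gives W(0) = 500.
Unrolling n times gives the closed form W(n) = 500 × 3ⁿ.

W(n) = 3 × W(n-1), W(0) = 500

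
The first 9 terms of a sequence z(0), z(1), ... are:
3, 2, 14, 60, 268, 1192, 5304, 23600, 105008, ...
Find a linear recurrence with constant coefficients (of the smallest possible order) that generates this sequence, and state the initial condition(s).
Look for the lowest-order linear relation among consecutive terms.
Observation: z(n) - 4·z(n-1) - (2)·z(n-2) = 0 holds for the shown terms, and no order-1 relation z(n) = α·z(n-1) + β fits.
Check at n=3: 4·14 + (2)·2 = 60. ✓

z(n) = 4z(n-1) + 2z(n-2), z(0) = 3, z(1) = 2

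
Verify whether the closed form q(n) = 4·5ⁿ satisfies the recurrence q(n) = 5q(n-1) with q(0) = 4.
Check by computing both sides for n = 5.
From the recurrence with q(0) = 4:
  q(0) = 4, q(1) = 20, q(2) = 100, q(3) = 500, q(4) = 2500, q(5) = 12500
  so the recurrence gives q(5) = 12500.
From the proposed closed form q(n) = 4·5ⁿ:
  q(5) = 12500.
Both sides give 12500 at n = 5, and the initial condition(s) match, so the closed form is consistent.

Yes, the closed form is correct.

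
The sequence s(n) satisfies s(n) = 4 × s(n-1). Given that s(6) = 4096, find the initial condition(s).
In general s(n) = 4ⁿ · s(0). At n = 6: s(0) = s(6) / 4^6 = 4096 / 4096 = 1.

s(0) = 1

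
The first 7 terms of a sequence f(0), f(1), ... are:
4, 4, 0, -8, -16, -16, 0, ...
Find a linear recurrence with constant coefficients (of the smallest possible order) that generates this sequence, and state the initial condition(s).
Look for the lowest-order linear relation among consecutive terms.
Observation: f(n) - 2·f(n-1) - (-2)·f(n-2) = 0 holds for the shown terms, and no order-1 relation f(n) = α·f(n-1) + β fits.
Check at n=3: 2·0 + (-2)·4 = -8. ✓

f(n) = 2f(n-1) - 2f(n-2), f(0) = 4, f(1) = 4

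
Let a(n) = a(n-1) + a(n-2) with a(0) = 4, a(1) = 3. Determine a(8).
Computing the sequence terms:
4, 3, 7, 10, 17, 27, 44, 71, 115

115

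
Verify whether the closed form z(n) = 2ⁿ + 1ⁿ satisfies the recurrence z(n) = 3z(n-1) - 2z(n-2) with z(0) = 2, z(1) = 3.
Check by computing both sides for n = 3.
From the recurrence with z(0) = 2, z(1) = 3:
  z(0) = 2, z(1) = 3, z(2) = 5, z(3) = 9
  so the recurrence gives z(3) = 9.
From the proposed closed form z(n) = 2ⁿ + 1ⁿ:
  z(3) = 9.
Both sides give 9 at n = 3, and the initial condition(s) match, so the closed form is consistent.

Yes, the closed form is correct.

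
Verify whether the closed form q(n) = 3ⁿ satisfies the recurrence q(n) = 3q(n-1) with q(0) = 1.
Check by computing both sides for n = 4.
From the recurrence with q(0) = 1:
  q(0) = 1, q(1) = 3, q(2) = 9, q(3) = 27, q(4) = 81
  so the recurrence gives q(4) = 81.
From the proposed closed form q(n) = 3ⁿ:
  q(4) = 81.
Both sides give 81 at n = 4, and the initial condition(s) match, so the closed form is consistent.

Yes, the closed form is correct.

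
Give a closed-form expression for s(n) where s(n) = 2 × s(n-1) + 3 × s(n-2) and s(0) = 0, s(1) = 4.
Recurrence: s(n) = 2 × s(n-1) + 3 × s(n-2), initial: s(0) = 0, s(1) = 4.
Characteristic equation: r² - 2r - 3 = 0, which factors as (r - 3)(r + 1) = 0, so r = 3, -1. General solution s(n) = A·3ⁿ + B·(-1)ⁿ. From s(0) = 0: A + B = 0. From s(1) = 4: 3A - 1B = 4. Solving gives A = 1, B = -1.

s(n) = 3ⁿ - (-1)ⁿ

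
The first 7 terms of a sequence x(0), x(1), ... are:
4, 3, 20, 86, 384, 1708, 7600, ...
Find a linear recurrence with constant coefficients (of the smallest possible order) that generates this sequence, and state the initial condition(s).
Look for the lowest-order linear relation among consecutive terms.
Observation: x(n) - 4·x(n-1) - (2)·x(n-2) = 0 holds for the shown terms, and no order-1 relation x(n) = α·x(n-1) + β fits.
Check at n=3: 4·20 + (2)·3 = 86. ✓

x(n) = 4x(n-1) + 2x(n-2), x(0) = 4, x(1) = 3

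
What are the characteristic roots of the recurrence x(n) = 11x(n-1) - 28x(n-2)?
Substitute x(n) = rⁿ and divide through by rⁿ⁻²: r² - 11r + 28 = 0
Factor: (r - 7)(r - 4) = 0, so r = 7, 4.
General solution: x(n) = A·7ⁿ + B·4ⁿ

Characteristic: r² - 11r + 28 = 0, Roots: r = 7, 4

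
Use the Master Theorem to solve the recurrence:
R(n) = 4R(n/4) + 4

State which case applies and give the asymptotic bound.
Master Theorem template: R(n) = a·R(n/b) + f(n).
Here: a=4, b=4, f(n)=4
Compute log_b(a) = log_4(4) = 1.
f(n) = 4 = O(n^(1-ε)) with ε = 1. Case 1: R(n) = Θ(n^log_b(a)) = Θ(n).

Case 1: R(n) = Θ(n)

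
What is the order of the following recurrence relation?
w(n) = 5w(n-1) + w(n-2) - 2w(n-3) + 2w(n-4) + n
The order is the largest lag k for which w(n-k) appears. Here the deepest term is w(n-4) (the n term is non-homogeneous and does not affect the order), so the order is 4.

Order 4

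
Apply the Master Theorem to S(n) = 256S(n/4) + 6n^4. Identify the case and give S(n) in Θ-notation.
Master Theorem template: S(n) = a·S(n/b) + f(n).
Here: a=256, b=4, f(n)=6n^4
Compute log_b(a) = log_4(256) = 4.
f(n) = 6n^4 = Θ(n^4). Case 2: S(n) = Θ(n^4 log n).

Case 2: S(n) = Θ(n^4 log n)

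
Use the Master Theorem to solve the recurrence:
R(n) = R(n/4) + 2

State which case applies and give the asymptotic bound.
Master Theorem template: R(n) = a·R(n/b) + f(n).
Here: a=1, b=4, f(n)=2
Compute log_b(a) = log_4(1) = 0.
f(n) = 2 = Θ(1). Case 2: R(n) = Θ(log n).

Case 2: R(n) = Θ(log n)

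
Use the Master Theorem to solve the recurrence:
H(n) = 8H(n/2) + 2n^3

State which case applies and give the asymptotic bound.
Master Theorem template: H(n) = a·H(n/b) + f(n).
Here: a=8, b=2, f(n)=2n^3
Compute log_b(a) = log_2(8) = 3.
f(n) = 2n^3 = Θ(n^3). Case 2: H(n) = Θ(n^3 log n).

Case 2: H(n) = Θ(n^3 log n)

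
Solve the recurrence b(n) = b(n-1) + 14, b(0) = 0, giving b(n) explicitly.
Recurrence: b(n) = b(n-1) + 14, initial: b(0) = 0.
Each step adds 14, so b(n) = b(0) + 14n = 14n.

b(n) = 14n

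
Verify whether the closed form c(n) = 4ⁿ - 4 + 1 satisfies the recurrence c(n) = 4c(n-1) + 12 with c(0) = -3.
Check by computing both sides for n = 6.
From the recurrence with c(0) = -3:
  c(0) = -3, c(1) = 0, c(2) = 12, c(3) = 60, c(4) = 252, c(5) = 1020, c(6) = 4092
  so the recurrence gives c(6) = 4092.
From the proposed closed form c(n) = 4ⁿ - 4 + 1:
  c(6) = 4093.
The recurrence gives 4092 but the closed form gives 4093, so the closed form does not satisfy the recurrence.

No, the closed form is incorrect.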